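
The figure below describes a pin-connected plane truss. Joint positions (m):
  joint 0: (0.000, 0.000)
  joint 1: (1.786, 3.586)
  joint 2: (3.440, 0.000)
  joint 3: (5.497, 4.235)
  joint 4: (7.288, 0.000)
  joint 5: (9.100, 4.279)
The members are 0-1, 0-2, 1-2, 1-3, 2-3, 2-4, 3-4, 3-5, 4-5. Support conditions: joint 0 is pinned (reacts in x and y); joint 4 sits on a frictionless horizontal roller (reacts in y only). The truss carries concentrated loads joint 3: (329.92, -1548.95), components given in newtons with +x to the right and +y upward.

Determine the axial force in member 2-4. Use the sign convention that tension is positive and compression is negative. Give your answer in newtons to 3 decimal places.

N=6 nodes, M=9 members, R=3 reactions → 2N=12, M+R=12
member 0 (0-1): L=4.0061, (cx,cy)=(0.4458,0.8951)
member 1 (0-2): L=3.4400, (cx,cy)=(1.0000,0.0000)
member 2 (1-2): L=3.9491, (cx,cy)=(0.4188,-0.9081)
member 3 (1-3): L=3.7673, (cx,cy)=(0.9850,0.1723)
member 4 (2-3): L=4.7081, (cx,cy)=(0.4369,0.8995)
member 5 (2-4): L=3.8480, (cx,cy)=(1.0000,0.0000)
member 6 (3-4): L=4.5981, (cx,cy)=(0.3895,-0.9210)
member 7 (3-5): L=3.6033, (cx,cy)=(0.9999,0.0122)
member 8 (4-5): L=4.6468, (cx,cy)=(0.3899,0.9208)
solve A·x = −loads:
  F[0-1] = -211.0711 N (compression)
  F[0-2] = +424.0187 N (tension)
  F[1-2] = +175.7633 N (tension)
  F[1-3] = -170.2597 N (compression)
  F[2-3] = -177.4350 N (compression)
  F[2-4] = +575.1563 N (tension)
  F[3-4] = -1476.6332 N (compression)
  F[3-5] = -0.0000 N (compression)
  F[4-5] = +0.0000 N (tension)
  Rx@0 = -329.9200 N
  Ry@0 = +188.9350 N
  Ry@4 = +1360.0150 N

575.156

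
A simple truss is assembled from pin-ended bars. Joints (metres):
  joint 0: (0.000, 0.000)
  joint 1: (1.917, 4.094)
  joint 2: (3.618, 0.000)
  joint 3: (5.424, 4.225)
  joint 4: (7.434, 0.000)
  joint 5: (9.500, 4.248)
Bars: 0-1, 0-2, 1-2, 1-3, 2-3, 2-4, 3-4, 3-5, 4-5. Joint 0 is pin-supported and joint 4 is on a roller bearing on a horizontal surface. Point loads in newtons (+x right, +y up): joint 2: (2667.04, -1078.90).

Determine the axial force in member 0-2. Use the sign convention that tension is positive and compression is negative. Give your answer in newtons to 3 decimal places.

N=6 nodes, M=9 members, R=3 reactions → 2N=12, M+R=12
member 0 (0-1): L=4.5206, (cx,cy)=(0.4241,0.9056)
member 1 (0-2): L=3.6180, (cx,cy)=(1.0000,0.0000)
member 2 (1-2): L=4.4333, (cx,cy)=(0.3837,-0.9235)
member 3 (1-3): L=3.5094, (cx,cy)=(0.9993,0.0373)
member 4 (2-3): L=4.5948, (cx,cy)=(0.3931,0.9195)
member 5 (2-4): L=3.8160, (cx,cy)=(1.0000,0.0000)
member 6 (3-4): L=4.6788, (cx,cy)=(0.4296,-0.9030)
member 7 (3-5): L=4.0761, (cx,cy)=(1.0000,0.0056)
member 8 (4-5): L=4.7238, (cx,cy)=(0.4374,0.8993)
solve A·x = −loads:
  F[0-1] = -611.5250 N (compression)
  F[0-2] = +2926.3631 N (tension)
  F[1-2] = +580.2236 N (tension)
  F[1-3] = -482.2831 N (compression)
  F[2-3] = +590.6201 N (tension)
  F[2-4] = +249.8024 N (tension)
  F[3-4] = -581.4743 N (compression)
  F[3-5] = -0.0000 N (compression)
  F[4-5] = +0.0000 N (tension)
  Rx@0 = -2667.0400 N
  Ry@0 = +553.8179 N
  Ry@4 = +525.0821 N

2926.363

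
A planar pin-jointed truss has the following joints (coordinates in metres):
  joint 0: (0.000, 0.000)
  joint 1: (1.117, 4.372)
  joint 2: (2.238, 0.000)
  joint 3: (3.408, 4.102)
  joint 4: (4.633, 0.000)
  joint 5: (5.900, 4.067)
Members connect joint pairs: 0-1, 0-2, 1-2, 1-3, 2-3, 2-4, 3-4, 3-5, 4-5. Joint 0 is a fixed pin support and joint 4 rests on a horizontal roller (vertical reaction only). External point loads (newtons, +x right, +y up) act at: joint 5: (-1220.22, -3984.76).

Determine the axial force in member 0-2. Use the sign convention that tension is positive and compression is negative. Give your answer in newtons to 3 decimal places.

-1224.966

N=6 nodes, M=9 members, R=3 reactions → 2N=12, M+R=12
member 0 (0-1): L=4.5124, (cx,cy)=(0.2475,0.9689)
member 1 (0-2): L=2.2380, (cx,cy)=(1.0000,0.0000)
member 2 (1-2): L=4.5134, (cx,cy)=(0.2484,-0.9687)
member 3 (1-3): L=2.3069, (cx,cy)=(0.9931,-0.1170)
member 4 (2-3): L=4.2656, (cx,cy)=(0.2743,0.9616)
member 5 (2-4): L=2.3950, (cx,cy)=(1.0000,0.0000)
member 6 (3-4): L=4.2810, (cx,cy)=(0.2861,-0.9582)
member 7 (3-5): L=2.4922, (cx,cy)=(0.9999,-0.0140)
member 8 (4-5): L=4.2598, (cx,cy)=(0.2974,0.9547)
solve A·x = −loads:
  F[0-1] = +19.1713 N (tension)
  F[0-2] = -1224.9656 N (compression)
  F[1-2] = -20.3683 N (compression)
  F[1-3] = +9.8724 N (tension)
  F[2-3] = +20.5170 N (tension)
  F[2-4] = -1235.6521 N (compression)
  F[3-4] = -19.6940 N (compression)
  F[3-5] = +21.0695 N (tension)
  F[4-5] = -4173.3378 N (compression)
  Rx@0 = +1220.2200 N
  Ry@0 = -18.5746 N
  Ry@4 = +4003.3346 N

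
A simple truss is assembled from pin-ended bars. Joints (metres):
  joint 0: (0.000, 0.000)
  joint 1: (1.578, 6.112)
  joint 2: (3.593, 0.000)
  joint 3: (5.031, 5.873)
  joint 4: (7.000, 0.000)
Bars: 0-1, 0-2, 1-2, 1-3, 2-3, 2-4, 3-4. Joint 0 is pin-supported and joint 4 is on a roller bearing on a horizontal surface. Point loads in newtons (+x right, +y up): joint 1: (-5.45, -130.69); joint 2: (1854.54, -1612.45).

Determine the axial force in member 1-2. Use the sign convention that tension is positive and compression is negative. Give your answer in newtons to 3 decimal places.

N=5 nodes, M=7 members, R=3 reactions → 2N=10, M+R=10
member 0 (0-1): L=6.3124, (cx,cy)=(0.2500,0.9683)
member 1 (0-2): L=3.5930, (cx,cy)=(1.0000,0.0000)
member 2 (1-2): L=6.4356, (cx,cy)=(0.3131,-0.9497)
member 3 (1-3): L=3.4613, (cx,cy)=(0.9976,-0.0690)
member 4 (2-3): L=6.0465, (cx,cy)=(0.2378,0.9713)
member 5 (2-4): L=3.4070, (cx,cy)=(1.0000,0.0000)
member 6 (3-4): L=6.1943, (cx,cy)=(0.3179,-0.9481)
solve A·x = −loads:
  F[0-1] = -919.9997 N (compression)
  F[0-2] = +2079.0747 N (tension)
  F[1-2] = +835.7770 N (tension)
  F[1-3] = -487.3821 N (compression)
  F[2-3] = +842.8802 N (tension)
  F[2-4] = +285.7615 N (tension)
  F[3-4] = -898.9775 N (compression)
  Rx@0 = -1849.0900 N
  Ry@0 = +890.7898 N
  Ry@4 = +852.3502 N

835.777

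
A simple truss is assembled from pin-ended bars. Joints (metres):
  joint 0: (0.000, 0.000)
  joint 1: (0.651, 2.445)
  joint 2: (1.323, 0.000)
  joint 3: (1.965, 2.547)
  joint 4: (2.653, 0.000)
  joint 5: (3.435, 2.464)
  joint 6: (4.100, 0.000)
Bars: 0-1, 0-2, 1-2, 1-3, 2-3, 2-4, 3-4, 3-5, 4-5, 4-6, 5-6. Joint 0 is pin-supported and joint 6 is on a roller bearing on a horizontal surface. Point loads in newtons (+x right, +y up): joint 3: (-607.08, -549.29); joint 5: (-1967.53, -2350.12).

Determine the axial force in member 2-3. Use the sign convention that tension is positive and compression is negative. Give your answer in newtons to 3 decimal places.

N=7 nodes, M=11 members, R=3 reactions → 2N=14, M+R=14
member 0 (0-1): L=2.5302, (cx,cy)=(0.2573,0.9663)
member 1 (0-2): L=1.3230, (cx,cy)=(1.0000,0.0000)
member 2 (1-2): L=2.5357, (cx,cy)=(0.2650,-0.9642)
member 3 (1-3): L=1.3180, (cx,cy)=(0.9970,0.0774)
member 4 (2-3): L=2.6267, (cx,cy)=(0.2444,0.9697)
member 5 (2-4): L=1.3300, (cx,cy)=(1.0000,0.0000)
member 6 (3-4): L=2.6383, (cx,cy)=(0.2608,-0.9654)
member 7 (3-5): L=1.4723, (cx,cy)=(0.9984,-0.0564)
member 8 (4-5): L=2.5851, (cx,cy)=(0.3025,0.9531)
member 9 (4-6): L=1.4470, (cx,cy)=(1.0000,0.0000)
member 10 (5-6): L=2.5522, (cx,cy)=(0.2606,-0.9655)
solve A·x = −loads:
  F[0-1] = -2304.3584 N (compression)
  F[0-2] = -1981.7132 N (compression)
  F[1-2] = +2214.3786 N (tension)
  F[1-3] = -1183.2982 N (compression)
  F[2-3] = -2201.9849 N (compression)
  F[2-4] = -856.6598 N (compression)
  F[3-4] = +1830.4994 N (tension)
  F[3-5] = -1590.7490 N (compression)
  F[4-5] = -1854.0260 N (compression)
  F[4-6] = +181.5341 N (tension)
  F[5-6] = -696.6981 N (compression)
  Rx@0 = +2574.6100 N
  Ry@0 = +2226.7782 N
  Ry@6 = +672.6318 N

-2201.985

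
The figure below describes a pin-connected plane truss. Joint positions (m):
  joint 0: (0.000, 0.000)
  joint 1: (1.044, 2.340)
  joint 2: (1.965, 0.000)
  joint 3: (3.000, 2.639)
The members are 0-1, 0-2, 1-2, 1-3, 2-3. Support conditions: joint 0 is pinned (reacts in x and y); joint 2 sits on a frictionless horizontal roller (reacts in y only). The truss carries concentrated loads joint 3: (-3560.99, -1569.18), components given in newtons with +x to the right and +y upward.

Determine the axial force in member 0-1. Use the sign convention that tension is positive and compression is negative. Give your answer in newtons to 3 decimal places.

-4331.766

N=4 nodes, M=5 members, R=3 reactions → 2N=8, M+R=8
member 0 (0-1): L=2.5623, (cx,cy)=(0.4074,0.9132)
member 1 (0-2): L=1.9650, (cx,cy)=(1.0000,0.0000)
member 2 (1-2): L=2.5147, (cx,cy)=(0.3662,-0.9305)
member 3 (1-3): L=1.9787, (cx,cy)=(0.9885,0.1511)
member 4 (2-3): L=2.8347, (cx,cy)=(0.3651,0.9310)
solve A·x = −loads:
  F[0-1] = -4331.7659 N (compression)
  F[0-2] = -1796.0482 N (compression)
  F[1-2] = +3736.5370 N (tension)
  F[1-3] = -3169.8198 N (compression)
  F[2-3] = -1171.0429 N (compression)
  Rx@0 = +3560.9900 N
  Ry@0 = +3955.9040 N
  Ry@2 = -2386.7240 N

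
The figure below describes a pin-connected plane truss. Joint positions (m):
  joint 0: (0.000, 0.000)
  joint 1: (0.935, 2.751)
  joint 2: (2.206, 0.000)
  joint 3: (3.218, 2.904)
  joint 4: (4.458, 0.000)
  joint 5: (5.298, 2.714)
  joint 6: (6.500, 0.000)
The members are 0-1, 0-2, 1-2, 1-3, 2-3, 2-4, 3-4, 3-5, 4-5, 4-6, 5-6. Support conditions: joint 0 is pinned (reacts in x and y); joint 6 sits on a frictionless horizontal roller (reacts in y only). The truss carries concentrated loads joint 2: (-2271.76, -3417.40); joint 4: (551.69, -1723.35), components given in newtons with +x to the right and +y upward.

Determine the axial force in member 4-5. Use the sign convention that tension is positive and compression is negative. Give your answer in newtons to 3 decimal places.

2287.519

N=7 nodes, M=11 members, R=3 reactions → 2N=14, M+R=14
member 0 (0-1): L=2.9056, (cx,cy)=(0.3218,0.9468)
member 1 (0-2): L=2.2060, (cx,cy)=(1.0000,0.0000)
member 2 (1-2): L=3.0304, (cx,cy)=(0.4194,-0.9078)
member 3 (1-3): L=2.2881, (cx,cy)=(0.9978,0.0669)
member 4 (2-3): L=3.0753, (cx,cy)=(0.3291,0.9443)
member 5 (2-4): L=2.2520, (cx,cy)=(1.0000,0.0000)
member 6 (3-4): L=3.1577, (cx,cy)=(0.3927,-0.9197)
member 7 (3-5): L=2.0887, (cx,cy)=(0.9959,-0.0910)
member 8 (4-5): L=2.8410, (cx,cy)=(0.2957,0.9553)
member 9 (4-6): L=2.0420, (cx,cy)=(1.0000,0.0000)
member 10 (5-6): L=2.9683, (cx,cy)=(0.4050,-0.9143)
solve A·x = −loads:
  F[0-1] = -2956.2307 N (compression)
  F[0-2] = -768.7614 N (compression)
  F[1-2] = +2922.5572 N (tension)
  F[1-3] = -2181.9532 N (compression)
  F[2-3] = +809.3973 N (tension)
  F[2-4] = +2462.4069 N (tension)
  F[3-4] = -502.2412 N (compression)
  F[3-5] = -1720.6228 N (compression)
  F[4-5] = +2287.5189 N (tension)
  F[4-6] = +1037.1417 N (tension)
  F[5-6] = -2561.1581 N (compression)
  Rx@0 = +1720.0700 N
  Ry@0 = +2798.9840 N
  Ry@6 = +2341.7660 N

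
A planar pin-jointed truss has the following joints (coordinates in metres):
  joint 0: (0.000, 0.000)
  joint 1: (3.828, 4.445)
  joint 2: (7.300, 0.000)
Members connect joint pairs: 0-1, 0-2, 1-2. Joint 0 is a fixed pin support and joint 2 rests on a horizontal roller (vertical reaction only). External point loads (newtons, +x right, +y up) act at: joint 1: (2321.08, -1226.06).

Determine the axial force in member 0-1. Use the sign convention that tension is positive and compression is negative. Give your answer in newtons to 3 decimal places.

N=3 nodes, M=3 members, R=3 reactions → 2N=6, M+R=6
member 0 (0-1): L=5.8661, (cx,cy)=(0.6526,0.7577)
member 1 (0-2): L=7.3000, (cx,cy)=(1.0000,0.0000)
member 2 (1-2): L=5.6403, (cx,cy)=(0.6156,-0.7881)
solve A·x = −loads:
  F[0-1] = +1095.6036 N (tension)
  F[0-2] = +1606.1346 N (tension)
  F[1-2] = -2609.1751 N (compression)
  Rx@0 = -2321.0800 N
  Ry@0 = -830.1809 N
  Ry@2 = +2056.2409 N

1095.604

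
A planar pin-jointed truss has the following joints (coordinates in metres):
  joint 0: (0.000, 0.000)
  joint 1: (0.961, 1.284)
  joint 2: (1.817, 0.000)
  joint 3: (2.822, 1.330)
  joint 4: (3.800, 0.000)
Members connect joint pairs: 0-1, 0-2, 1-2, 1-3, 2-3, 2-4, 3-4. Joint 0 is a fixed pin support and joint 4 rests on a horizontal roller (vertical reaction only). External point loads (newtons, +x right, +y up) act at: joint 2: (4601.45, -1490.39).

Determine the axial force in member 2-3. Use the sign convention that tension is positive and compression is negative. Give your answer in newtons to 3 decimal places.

926.764

N=5 nodes, M=7 members, R=3 reactions → 2N=10, M+R=10
member 0 (0-1): L=1.6038, (cx,cy)=(0.5992,0.8006)
member 1 (0-2): L=1.8170, (cx,cy)=(1.0000,0.0000)
member 2 (1-2): L=1.5432, (cx,cy)=(0.5547,-0.8321)
member 3 (1-3): L=1.8616, (cx,cy)=(0.9997,0.0247)
member 4 (2-3): L=1.6670, (cx,cy)=(0.6029,0.7978)
member 5 (2-4): L=1.9830, (cx,cy)=(1.0000,0.0000)
member 6 (3-4): L=1.6509, (cx,cy)=(0.5924,-0.8056)
solve A·x = −loads:
  F[0-1] = -971.4589 N (compression)
  F[0-2] = +5183.5497 N (tension)
  F[1-2] = +902.5714 N (tension)
  F[1-3] = -1083.0870 N (compression)
  F[2-3] = +926.7642 N (tension)
  F[2-4] = +524.0328 N (tension)
  F[3-4] = -884.5726 N (compression)
  Rx@0 = -4601.4500 N
  Ry@0 = +777.7483 N
  Ry@4 = +712.6417 N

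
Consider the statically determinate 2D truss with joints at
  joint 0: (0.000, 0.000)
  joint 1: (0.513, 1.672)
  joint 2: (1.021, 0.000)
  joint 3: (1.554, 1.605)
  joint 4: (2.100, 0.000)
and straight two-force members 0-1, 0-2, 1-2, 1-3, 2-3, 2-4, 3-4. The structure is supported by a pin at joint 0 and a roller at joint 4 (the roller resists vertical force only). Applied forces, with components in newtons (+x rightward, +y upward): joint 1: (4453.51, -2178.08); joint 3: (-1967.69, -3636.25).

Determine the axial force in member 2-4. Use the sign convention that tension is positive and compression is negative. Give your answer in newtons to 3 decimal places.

1791.038

N=5 nodes, M=7 members, R=3 reactions → 2N=10, M+R=10
member 0 (0-1): L=1.7489, (cx,cy)=(0.2933,0.9560)
member 1 (0-2): L=1.0210, (cx,cy)=(1.0000,0.0000)
member 2 (1-2): L=1.7475, (cx,cy)=(0.2907,-0.9568)
member 3 (1-3): L=1.0432, (cx,cy)=(0.9979,-0.0642)
member 4 (2-3): L=1.6912, (cx,cy)=(0.3152,0.9490)
member 5 (2-4): L=1.0790, (cx,cy)=(1.0000,0.0000)
member 6 (3-4): L=1.6953, (cx,cy)=(0.3221,-0.9467)
solve A·x = −loads:
  F[0-1] = -574.7473 N (compression)
  F[0-2] = +2654.4062 N (tension)
  F[1-2] = -1418.9607 N (compression)
  F[1-3] = -4218.3055 N (compression)
  F[2-3] = +1430.5854 N (tension)
  F[2-4] = +1791.0378 N (tension)
  F[3-4] = -5561.1695 N (compression)
  Rx@0 = -2485.8200 N
  Ry@0 = +549.4663 N
  Ry@4 = +5264.8637 N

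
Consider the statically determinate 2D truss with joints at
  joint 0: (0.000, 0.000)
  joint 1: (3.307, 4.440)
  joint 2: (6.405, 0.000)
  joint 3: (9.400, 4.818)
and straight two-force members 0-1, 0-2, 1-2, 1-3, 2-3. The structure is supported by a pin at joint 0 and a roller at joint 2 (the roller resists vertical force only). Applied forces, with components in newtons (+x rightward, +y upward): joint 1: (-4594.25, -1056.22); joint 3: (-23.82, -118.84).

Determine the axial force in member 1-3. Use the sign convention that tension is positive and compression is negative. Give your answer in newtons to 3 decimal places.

N=4 nodes, M=5 members, R=3 reactions → 2N=8, M+R=8
member 0 (0-1): L=5.5362, (cx,cy)=(0.5973,0.8020)
member 1 (0-2): L=6.4050, (cx,cy)=(1.0000,0.0000)
member 2 (1-2): L=5.4140, (cx,cy)=(0.5722,-0.8201)
member 3 (1-3): L=6.1047, (cx,cy)=(0.9981,0.0619)
member 4 (2-3): L=5.6730, (cx,cy)=(0.5279,0.8493)
solve A·x = −loads:
  F[0-1] = -4561.1535 N (compression)
  F[0-2] = -1893.5204 N (compression)
  F[1-2] = +3176.4566 N (tension)
  F[1-3] = +52.1620 N (tension)
  F[2-3] = -143.7328 N (compression)
  Rx@0 = +4618.0700 N
  Ry@0 = +3657.9982 N
  Ry@2 = -2482.9382 N

52.162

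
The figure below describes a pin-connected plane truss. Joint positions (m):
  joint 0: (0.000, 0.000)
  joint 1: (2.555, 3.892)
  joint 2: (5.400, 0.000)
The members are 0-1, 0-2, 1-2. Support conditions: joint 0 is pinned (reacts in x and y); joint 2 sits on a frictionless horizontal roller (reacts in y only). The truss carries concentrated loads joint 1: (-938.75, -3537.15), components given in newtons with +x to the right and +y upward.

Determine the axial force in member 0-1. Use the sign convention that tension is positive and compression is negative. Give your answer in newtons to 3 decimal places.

-3038.595

N=3 nodes, M=3 members, R=3 reactions → 2N=6, M+R=6
member 0 (0-1): L=4.6557, (cx,cy)=(0.5488,0.8360)
member 1 (0-2): L=5.4000, (cx,cy)=(1.0000,0.0000)
member 2 (1-2): L=4.8210, (cx,cy)=(0.5901,-0.8073)
solve A·x = −loads:
  F[0-1] = -3038.5955 N (compression)
  F[0-2] = +728.7941 N (tension)
  F[1-2] = -1234.9701 N (compression)
  Rx@0 = +938.7500 N
  Ry@0 = +2540.1494 N
  Ry@2 = +997.0006 N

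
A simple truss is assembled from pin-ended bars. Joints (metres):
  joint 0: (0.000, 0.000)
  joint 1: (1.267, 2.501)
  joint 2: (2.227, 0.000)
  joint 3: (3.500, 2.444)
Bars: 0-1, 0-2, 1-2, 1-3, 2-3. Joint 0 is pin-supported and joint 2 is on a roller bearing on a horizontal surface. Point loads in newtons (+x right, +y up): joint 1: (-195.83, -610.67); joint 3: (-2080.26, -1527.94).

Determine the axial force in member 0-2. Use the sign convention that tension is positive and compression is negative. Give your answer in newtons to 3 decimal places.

N=4 nodes, M=5 members, R=3 reactions → 2N=8, M+R=8
member 0 (0-1): L=2.8036, (cx,cy)=(0.4519,0.8921)
member 1 (0-2): L=2.2270, (cx,cy)=(1.0000,0.0000)
member 2 (1-2): L=2.6789, (cx,cy)=(0.3584,-0.9336)
member 3 (1-3): L=2.2337, (cx,cy)=(0.9997,-0.0255)
member 4 (2-3): L=2.7557, (cx,cy)=(0.4620,0.8869)
solve A·x = −loads:
  F[0-1] = -2121.7463 N (compression)
  F[0-2] = -1317.2398 N (compression)
  F[1-2] = +1407.9178 N (tension)
  F[1-3] = -1267.9656 N (compression)
  F[2-3] = -1759.2658 N (compression)
  Rx@0 = +2276.0900 N
  Ry@0 = +1892.7265 N
  Ry@2 = +245.8835 N

-1317.240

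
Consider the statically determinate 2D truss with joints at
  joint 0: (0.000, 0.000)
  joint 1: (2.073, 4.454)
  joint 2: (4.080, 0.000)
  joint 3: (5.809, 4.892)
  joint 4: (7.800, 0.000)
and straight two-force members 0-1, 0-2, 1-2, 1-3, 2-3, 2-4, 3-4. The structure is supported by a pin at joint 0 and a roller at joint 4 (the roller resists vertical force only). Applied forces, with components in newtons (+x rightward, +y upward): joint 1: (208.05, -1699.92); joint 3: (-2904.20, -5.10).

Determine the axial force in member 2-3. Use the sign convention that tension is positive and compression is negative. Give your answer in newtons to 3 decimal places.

N=5 nodes, M=7 members, R=3 reactions → 2N=10, M+R=10
member 0 (0-1): L=4.9128, (cx,cy)=(0.4220,0.9066)
member 1 (0-2): L=4.0800, (cx,cy)=(1.0000,0.0000)
member 2 (1-2): L=4.8853, (cx,cy)=(0.4108,-0.9117)
member 3 (1-3): L=3.7616, (cx,cy)=(0.9932,0.1164)
member 4 (2-3): L=5.1886, (cx,cy)=(0.3332,0.9428)
member 5 (2-4): L=3.7200, (cx,cy)=(1.0000,0.0000)
member 6 (3-4): L=5.2816, (cx,cy)=(0.3770,-0.9262)
solve A·x = −loads:
  F[0-1] = -3256.1677 N (compression)
  F[0-2] = -1322.1763 N (compression)
  F[1-2] = +1111.2815 N (tension)
  F[1-3] = -2052.5269 N (compression)
  F[2-3] = -1074.5904 N (compression)
  F[2-4] = -507.5455 N (compression)
  F[3-4] = +1346.3957 N (tension)
  Rx@0 = +2696.1500 N
  Ry@0 = +2952.0882 N
  Ry@4 = -1247.0682 N

-1074.590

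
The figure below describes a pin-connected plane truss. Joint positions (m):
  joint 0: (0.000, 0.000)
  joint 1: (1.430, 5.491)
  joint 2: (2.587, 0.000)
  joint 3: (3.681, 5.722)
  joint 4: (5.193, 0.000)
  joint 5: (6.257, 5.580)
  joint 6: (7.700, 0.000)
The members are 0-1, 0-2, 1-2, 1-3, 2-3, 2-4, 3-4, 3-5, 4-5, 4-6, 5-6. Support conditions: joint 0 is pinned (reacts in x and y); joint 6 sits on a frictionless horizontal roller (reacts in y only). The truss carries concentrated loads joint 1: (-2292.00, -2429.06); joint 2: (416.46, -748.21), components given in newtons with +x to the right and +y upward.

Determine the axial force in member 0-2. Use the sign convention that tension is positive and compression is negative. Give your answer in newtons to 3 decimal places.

-805.385

N=7 nodes, M=11 members, R=3 reactions → 2N=14, M+R=14
member 0 (0-1): L=5.6742, (cx,cy)=(0.2520,0.9677)
member 1 (0-2): L=2.5870, (cx,cy)=(1.0000,0.0000)
member 2 (1-2): L=5.6116, (cx,cy)=(0.2062,-0.9785)
member 3 (1-3): L=2.2628, (cx,cy)=(0.9948,0.1021)
member 4 (2-3): L=5.8256, (cx,cy)=(0.1878,0.9822)
member 5 (2-4): L=2.6060, (cx,cy)=(1.0000,0.0000)
member 6 (3-4): L=5.9184, (cx,cy)=(0.2555,-0.9668)
member 7 (3-5): L=2.5799, (cx,cy)=(0.9985,-0.0550)
member 8 (4-5): L=5.6805, (cx,cy)=(0.1873,0.9823)
member 9 (4-6): L=2.5070, (cx,cy)=(1.0000,0.0000)
member 10 (5-6): L=5.7636, (cx,cy)=(0.2504,-0.9682)
solve A·x = −loads:
  F[0-1] = -4246.3059 N (compression)
  F[0-2] = -805.3855 N (compression)
  F[1-2] = +1806.1625 N (tension)
  F[1-3] = +853.9100 N (tension)
  F[2-3] = -1037.6049 N (compression)
  F[2-4] = -654.5966 N (compression)
  F[3-4] = +940.3364 N (tension)
  F[3-5] = +414.9937 N (tension)
  F[4-5] = -925.5122 N (compression)
  F[4-6] = -241.0104 N (compression)
  F[5-6] = +962.6322 N (tension)
  Rx@0 = +1875.5400 N
  Ry@0 = +4109.2436 N
  Ry@6 = -931.9736 N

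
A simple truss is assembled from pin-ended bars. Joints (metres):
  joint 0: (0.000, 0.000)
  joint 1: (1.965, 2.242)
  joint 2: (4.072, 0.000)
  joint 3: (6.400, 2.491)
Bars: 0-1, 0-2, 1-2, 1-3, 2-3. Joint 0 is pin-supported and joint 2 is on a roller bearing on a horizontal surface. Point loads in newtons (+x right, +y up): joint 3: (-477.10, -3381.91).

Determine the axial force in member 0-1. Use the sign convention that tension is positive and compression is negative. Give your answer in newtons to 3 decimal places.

N=4 nodes, M=5 members, R=3 reactions → 2N=8, M+R=8
member 0 (0-1): L=2.9812, (cx,cy)=(0.6591,0.7520)
member 1 (0-2): L=4.0720, (cx,cy)=(1.0000,0.0000)
member 2 (1-2): L=3.0767, (cx,cy)=(0.6848,-0.7287)
member 3 (1-3): L=4.4420, (cx,cy)=(0.9984,0.0561)
member 4 (2-3): L=3.4095, (cx,cy)=(0.6828,0.7306)
solve A·x = −loads:
  F[0-1] = +2182.8852 N (tension)
  F[0-2] = -1915.8872 N (compression)
  F[1-2] = -2034.5688 N (compression)
  F[1-3] = +2836.5754 N (tension)
  F[2-3] = -4846.5451 N (compression)
  Rx@0 = +477.1000 N
  Ry@0 = -1641.6086 N
  Ry@2 = +5023.5186 N

2182.885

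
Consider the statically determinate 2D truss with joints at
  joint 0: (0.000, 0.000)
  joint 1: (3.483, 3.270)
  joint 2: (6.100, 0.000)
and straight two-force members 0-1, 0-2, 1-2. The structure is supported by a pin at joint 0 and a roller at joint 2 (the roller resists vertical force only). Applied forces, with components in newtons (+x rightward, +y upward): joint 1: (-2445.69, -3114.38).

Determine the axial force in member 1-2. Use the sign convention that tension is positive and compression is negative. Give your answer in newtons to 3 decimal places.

-598.410

N=3 nodes, M=3 members, R=3 reactions → 2N=6, M+R=6
member 0 (0-1): L=4.7775, (cx,cy)=(0.7290,0.6845)
member 1 (0-2): L=6.1000, (cx,cy)=(1.0000,0.0000)
member 2 (1-2): L=4.1883, (cx,cy)=(0.6248,-0.7808)
solve A·x = −loads:
  F[0-1] = -3867.5132 N (compression)
  F[0-2] = +373.9106 N (tension)
  F[1-2] = -598.4096 N (compression)
  Rx@0 = +2445.6900 N
  Ry@0 = +2647.1703 N
  Ry@2 = +467.2097 N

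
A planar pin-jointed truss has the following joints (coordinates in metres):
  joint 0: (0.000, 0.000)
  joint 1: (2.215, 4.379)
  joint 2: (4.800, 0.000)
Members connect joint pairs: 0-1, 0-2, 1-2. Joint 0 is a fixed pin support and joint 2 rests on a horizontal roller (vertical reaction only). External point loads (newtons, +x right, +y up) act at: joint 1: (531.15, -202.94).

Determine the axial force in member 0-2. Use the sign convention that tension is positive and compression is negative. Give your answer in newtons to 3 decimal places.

N=3 nodes, M=3 members, R=3 reactions → 2N=6, M+R=6
member 0 (0-1): L=4.9073, (cx,cy)=(0.4514,0.8923)
member 1 (0-2): L=4.8000, (cx,cy)=(1.0000,0.0000)
member 2 (1-2): L=5.0851, (cx,cy)=(0.5084,-0.8611)
solve A·x = −loads:
  F[0-1] = +420.5488 N (tension)
  F[0-2] = +341.3287 N (tension)
  F[1-2] = -671.4421 N (compression)
  Rx@0 = -531.1500 N
  Ry@0 = -375.2721 N
  Ry@2 = +578.2121 N

341.329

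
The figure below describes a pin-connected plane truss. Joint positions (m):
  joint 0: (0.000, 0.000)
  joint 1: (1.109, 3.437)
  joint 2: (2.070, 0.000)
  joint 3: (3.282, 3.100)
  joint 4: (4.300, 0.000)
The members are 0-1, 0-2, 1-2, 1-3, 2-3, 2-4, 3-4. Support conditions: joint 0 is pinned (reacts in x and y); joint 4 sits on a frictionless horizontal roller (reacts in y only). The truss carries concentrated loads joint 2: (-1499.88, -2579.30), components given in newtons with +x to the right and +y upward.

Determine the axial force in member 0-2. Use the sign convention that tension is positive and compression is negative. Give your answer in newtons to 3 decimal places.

-1068.271

N=5 nodes, M=7 members, R=3 reactions → 2N=10, M+R=10
member 0 (0-1): L=3.6115, (cx,cy)=(0.3071,0.9517)
member 1 (0-2): L=2.0700, (cx,cy)=(1.0000,0.0000)
member 2 (1-2): L=3.5688, (cx,cy)=(0.2693,-0.9631)
member 3 (1-3): L=2.1990, (cx,cy)=(0.9882,-0.1533)
member 4 (2-3): L=3.3285, (cx,cy)=(0.3641,0.9313)
member 5 (2-4): L=2.2300, (cx,cy)=(1.0000,0.0000)
member 6 (3-4): L=3.2629, (cx,cy)=(0.3120,-0.9501)
solve A·x = −loads:
  F[0-1] = -1405.5457 N (compression)
  F[0-2] = -1068.2712 N (compression)
  F[1-2] = +1524.5521 N (tension)
  F[1-3] = -852.2020 N (compression)
  F[2-3] = +1192.9580 N (tension)
  F[2-4] = +407.7461 N (tension)
  F[3-4] = -1306.8986 N (compression)
  Rx@0 = +1499.8800 N
  Ry@0 = +1337.6370 N
  Ry@4 = +1241.6630 N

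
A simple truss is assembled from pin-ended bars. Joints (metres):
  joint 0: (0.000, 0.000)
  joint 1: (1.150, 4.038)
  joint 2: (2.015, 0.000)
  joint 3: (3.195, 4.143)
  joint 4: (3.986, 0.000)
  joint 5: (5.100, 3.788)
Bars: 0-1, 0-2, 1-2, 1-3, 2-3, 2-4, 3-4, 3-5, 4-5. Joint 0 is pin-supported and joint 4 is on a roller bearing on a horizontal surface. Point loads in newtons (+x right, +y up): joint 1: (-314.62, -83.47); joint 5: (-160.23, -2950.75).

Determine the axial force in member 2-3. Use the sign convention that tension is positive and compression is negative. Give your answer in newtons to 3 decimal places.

367.468

N=6 nodes, M=9 members, R=3 reactions → 2N=12, M+R=12
member 0 (0-1): L=4.1986, (cx,cy)=(0.2739,0.9618)
member 1 (0-2): L=2.0150, (cx,cy)=(1.0000,0.0000)
member 2 (1-2): L=4.1296, (cx,cy)=(0.2095,-0.9778)
member 3 (1-3): L=2.0477, (cx,cy)=(0.9987,0.0513)
member 4 (2-3): L=4.3078, (cx,cy)=(0.2739,0.9618)
member 5 (2-4): L=1.9710, (cx,cy)=(1.0000,0.0000)
member 6 (3-4): L=4.2178, (cx,cy)=(0.1875,-0.9823)
member 7 (3-5): L=1.9378, (cx,cy)=(0.9831,-0.1832)
member 8 (4-5): L=3.9484, (cx,cy)=(0.2821,0.9594)
solve A·x = −loads:
  F[0-1] = +305.9888 N (tension)
  F[0-2] = -558.6613 N (compression)
  F[1-2] = -361.4302 N (compression)
  F[1-3] = +474.7621 N (tension)
  F[2-3] = +367.4676 N (tension)
  F[2-4] = -735.0257 N (compression)
  F[3-4] = -511.8401 N (compression)
  F[3-5] = +682.3324 N (tension)
  F[4-5] = -2945.4096 N (compression)
  Rx@0 = +474.8500 N
  Ry@0 = -294.2869 N
  Ry@4 = +3328.5069 N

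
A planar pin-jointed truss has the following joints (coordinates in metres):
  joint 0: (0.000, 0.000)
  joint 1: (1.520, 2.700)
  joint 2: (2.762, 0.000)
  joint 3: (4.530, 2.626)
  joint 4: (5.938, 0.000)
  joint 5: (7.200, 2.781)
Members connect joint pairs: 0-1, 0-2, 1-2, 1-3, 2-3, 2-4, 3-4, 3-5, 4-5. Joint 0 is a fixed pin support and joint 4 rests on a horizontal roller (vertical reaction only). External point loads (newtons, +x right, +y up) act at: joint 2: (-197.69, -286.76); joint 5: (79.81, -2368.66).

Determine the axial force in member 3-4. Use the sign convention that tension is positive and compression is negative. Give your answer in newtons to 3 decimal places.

N=6 nodes, M=9 members, R=3 reactions → 2N=12, M+R=12
member 0 (0-1): L=3.0985, (cx,cy)=(0.4906,0.8714)
member 1 (0-2): L=2.7620, (cx,cy)=(1.0000,0.0000)
member 2 (1-2): L=2.9720, (cx,cy)=(0.4179,-0.9085)
member 3 (1-3): L=3.0109, (cx,cy)=(0.9997,-0.0246)
member 4 (2-3): L=3.1657, (cx,cy)=(0.5585,0.8295)
member 5 (2-4): L=3.1760, (cx,cy)=(1.0000,0.0000)
member 6 (3-4): L=2.9797, (cx,cy)=(0.4725,-0.8813)
member 7 (3-5): L=2.6745, (cx,cy)=(0.9983,0.0580)
member 8 (4-5): L=3.0539, (cx,cy)=(0.4132,0.9106)
solve A·x = −loads:
  F[0-1] = +444.5838 N (tension)
  F[0-2] = -335.9784 N (compression)
  F[1-2] = -437.2817 N (compression)
  F[1-3] = +400.9621 N (tension)
  F[2-3] = +824.6103 N (tension)
  F[2-4] = -781.5635 N (compression)
  F[3-4] = -686.8470 N (compression)
  F[3-5] = +1187.9315 N (tension)
  F[4-5] = -2676.7423 N (compression)
  Rx@0 = +117.8800 N
  Ry@0 = -387.4117 N
  Ry@4 = +3042.8317 N

-686.847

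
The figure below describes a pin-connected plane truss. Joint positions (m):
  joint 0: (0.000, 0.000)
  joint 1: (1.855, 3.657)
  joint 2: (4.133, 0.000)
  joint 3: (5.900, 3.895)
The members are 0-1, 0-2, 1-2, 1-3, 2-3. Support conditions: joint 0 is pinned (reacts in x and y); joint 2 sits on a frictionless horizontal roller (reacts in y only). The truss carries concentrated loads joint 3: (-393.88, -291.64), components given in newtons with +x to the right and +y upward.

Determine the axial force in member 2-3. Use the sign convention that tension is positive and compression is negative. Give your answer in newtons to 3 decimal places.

-302.884

N=4 nodes, M=5 members, R=3 reactions → 2N=8, M+R=8
member 0 (0-1): L=4.1006, (cx,cy)=(0.4524,0.8918)
member 1 (0-2): L=4.1330, (cx,cy)=(1.0000,0.0000)
member 2 (1-2): L=4.3085, (cx,cy)=(0.5287,-0.8488)
member 3 (1-3): L=4.0520, (cx,cy)=(0.9983,0.0587)
member 4 (2-3): L=4.2771, (cx,cy)=(0.4131,0.9107)
solve A·x = −loads:
  F[0-1] = -276.4124 N (compression)
  F[0-2] = -268.8376 N (compression)
  F[1-2] = +271.7972 N (tension)
  F[1-3] = -269.2134 N (compression)
  F[2-3] = -302.8838 N (compression)
  Rx@0 = +393.8800 N
  Ry@0 = +246.5122 N
  Ry@2 = +45.1278 N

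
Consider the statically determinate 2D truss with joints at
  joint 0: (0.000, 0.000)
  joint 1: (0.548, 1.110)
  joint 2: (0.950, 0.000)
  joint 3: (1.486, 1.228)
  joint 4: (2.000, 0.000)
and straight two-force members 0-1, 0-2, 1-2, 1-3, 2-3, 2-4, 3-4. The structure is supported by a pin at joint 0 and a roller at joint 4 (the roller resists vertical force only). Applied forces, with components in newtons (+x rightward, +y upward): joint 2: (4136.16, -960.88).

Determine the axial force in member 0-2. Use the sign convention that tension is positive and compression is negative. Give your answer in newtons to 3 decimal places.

N=5 nodes, M=7 members, R=3 reactions → 2N=10, M+R=10
member 0 (0-1): L=1.2379, (cx,cy)=(0.4427,0.8967)
member 1 (0-2): L=0.9500, (cx,cy)=(1.0000,0.0000)
member 2 (1-2): L=1.1806, (cx,cy)=(0.3405,-0.9402)
member 3 (1-3): L=0.9454, (cx,cy)=(0.9922,0.1248)
member 4 (2-3): L=1.3399, (cx,cy)=(0.4000,0.9165)
member 5 (2-4): L=1.0500, (cx,cy)=(1.0000,0.0000)
member 6 (3-4): L=1.3312, (cx,cy)=(0.3861,-0.9225)
solve A·x = −loads:
  F[0-1] = -562.5901 N (compression)
  F[0-2] = +4385.2097 N (tension)
  F[1-2] = +481.2773 N (tension)
  F[1-3] = -416.1882 N (compression)
  F[2-3] = +554.6810 N (tension)
  F[2-4] = +191.0414 N (tension)
  F[3-4] = -494.7870 N (compression)
  Rx@0 = -4136.1600 N
  Ry@0 = +504.4620 N
  Ry@4 = +456.4180 N

4385.210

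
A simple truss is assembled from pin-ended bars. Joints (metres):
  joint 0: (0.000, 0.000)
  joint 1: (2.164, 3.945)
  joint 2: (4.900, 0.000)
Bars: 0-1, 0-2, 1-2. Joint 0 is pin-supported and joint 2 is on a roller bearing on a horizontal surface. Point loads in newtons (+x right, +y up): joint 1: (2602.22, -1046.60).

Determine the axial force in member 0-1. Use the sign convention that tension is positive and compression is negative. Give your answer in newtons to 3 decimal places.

1723.019

N=3 nodes, M=3 members, R=3 reactions → 2N=6, M+R=6
member 0 (0-1): L=4.4995, (cx,cy)=(0.4809,0.8768)
member 1 (0-2): L=4.9000, (cx,cy)=(1.0000,0.0000)
member 2 (1-2): L=4.8009, (cx,cy)=(0.5699,-0.8217)
solve A·x = −loads:
  F[0-1] = +1723.0189 N (tension)
  F[0-2] = +1773.5559 N (tension)
  F[1-2] = -3112.0904 N (compression)
  Rx@0 = -2602.2200 N
  Ry@0 = -1510.6654 N
  Ry@2 = +2557.2654 N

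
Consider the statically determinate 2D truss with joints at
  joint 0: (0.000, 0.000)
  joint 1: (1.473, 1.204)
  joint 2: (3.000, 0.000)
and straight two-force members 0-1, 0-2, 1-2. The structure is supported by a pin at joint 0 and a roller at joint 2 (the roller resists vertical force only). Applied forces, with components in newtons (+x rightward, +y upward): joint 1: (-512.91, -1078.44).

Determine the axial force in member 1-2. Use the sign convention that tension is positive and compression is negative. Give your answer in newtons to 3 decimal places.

-522.750

N=3 nodes, M=3 members, R=3 reactions → 2N=6, M+R=6
member 0 (0-1): L=1.9025, (cx,cy)=(0.7743,0.6329)
member 1 (0-2): L=3.0000, (cx,cy)=(1.0000,0.0000)
member 2 (1-2): L=1.9446, (cx,cy)=(0.7853,-0.6192)
solve A·x = −loads:
  F[0-1] = -1192.6289 N (compression)
  F[0-2] = +410.4969 N (tension)
  F[1-2] = -522.7499 N (compression)
  Rx@0 = +512.9100 N
  Ry@0 = +754.7738 N
  Ry@2 = +323.6662 N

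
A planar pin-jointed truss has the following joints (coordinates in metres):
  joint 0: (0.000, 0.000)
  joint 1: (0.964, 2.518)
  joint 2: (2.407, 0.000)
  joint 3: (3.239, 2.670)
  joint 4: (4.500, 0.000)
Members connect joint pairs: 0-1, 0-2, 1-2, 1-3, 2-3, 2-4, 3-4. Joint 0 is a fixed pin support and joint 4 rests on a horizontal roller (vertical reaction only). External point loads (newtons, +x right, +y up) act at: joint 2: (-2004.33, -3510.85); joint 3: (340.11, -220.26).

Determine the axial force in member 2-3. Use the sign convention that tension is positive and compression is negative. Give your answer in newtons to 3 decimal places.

N=5 nodes, M=7 members, R=3 reactions → 2N=10, M+R=10
member 0 (0-1): L=2.6962, (cx,cy)=(0.3575,0.9339)
member 1 (0-2): L=2.4070, (cx,cy)=(1.0000,0.0000)
member 2 (1-2): L=2.9022, (cx,cy)=(0.4972,-0.8676)
member 3 (1-3): L=2.2801, (cx,cy)=(0.9978,0.0667)
member 4 (2-3): L=2.7966, (cx,cy)=(0.2975,0.9547)
member 5 (2-4): L=2.0930, (cx,cy)=(1.0000,0.0000)
member 6 (3-4): L=2.9528, (cx,cy)=(0.4271,-0.9042)
solve A·x = −loads:
  F[0-1] = -1598.5226 N (compression)
  F[0-2] = -1092.6888 N (compression)
  F[1-2] = +1614.7814 N (tension)
  F[1-3] = -1377.4885 N (compression)
  F[2-3] = +2209.8814 N (tension)
  F[2-4] = +1057.0918 N (tension)
  F[3-4] = -2475.3208 N (compression)
  Rx@0 = +1664.2200 N
  Ry@0 = +1492.8585 N
  Ry@4 = +2238.2515 N

2209.881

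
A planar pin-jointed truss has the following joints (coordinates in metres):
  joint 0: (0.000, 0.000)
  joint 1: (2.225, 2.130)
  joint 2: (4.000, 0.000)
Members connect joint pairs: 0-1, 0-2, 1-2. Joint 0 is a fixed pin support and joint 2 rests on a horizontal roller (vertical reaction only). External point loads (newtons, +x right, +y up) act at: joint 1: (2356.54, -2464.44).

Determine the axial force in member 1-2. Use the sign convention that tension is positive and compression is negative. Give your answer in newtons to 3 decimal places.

-3417.898

N=3 nodes, M=3 members, R=3 reactions → 2N=6, M+R=6
member 0 (0-1): L=3.0802, (cx,cy)=(0.7224,0.6915)
member 1 (0-2): L=4.0000, (cx,cy)=(1.0000,0.0000)
member 2 (1-2): L=2.7726, (cx,cy)=(0.6402,-0.7682)
solve A·x = −loads:
  F[0-1] = +233.2006 N (tension)
  F[0-2] = +2188.0853 N (tension)
  F[1-2] = -3417.8984 N (compression)
  Rx@0 = -2356.5400 N
  Ry@0 = -161.2623 N
  Ry@2 = +2625.7023 N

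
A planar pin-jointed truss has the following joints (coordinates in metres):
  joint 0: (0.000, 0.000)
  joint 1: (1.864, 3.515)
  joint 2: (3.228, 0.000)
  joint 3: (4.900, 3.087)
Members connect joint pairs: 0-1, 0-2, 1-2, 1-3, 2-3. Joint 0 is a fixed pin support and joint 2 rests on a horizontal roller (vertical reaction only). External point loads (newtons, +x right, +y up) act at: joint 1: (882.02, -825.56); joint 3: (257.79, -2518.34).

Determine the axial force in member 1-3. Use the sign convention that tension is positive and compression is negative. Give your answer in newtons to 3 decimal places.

1521.639

N=4 nodes, M=5 members, R=3 reactions → 2N=8, M+R=8
member 0 (0-1): L=3.9787, (cx,cy)=(0.4685,0.8835)
member 1 (0-2): L=3.2280, (cx,cy)=(1.0000,0.0000)
member 2 (1-2): L=3.7704, (cx,cy)=(0.3618,-0.9323)
member 3 (1-3): L=3.0660, (cx,cy)=(0.9902,-0.1396)
member 4 (2-3): L=3.5107, (cx,cy)=(0.4763,0.8793)
solve A·x = −loads:
  F[0-1] = +2447.8041 N (tension)
  F[0-2] = -6.9854 N (compression)
  F[1-2] = -3433.0450 N (compression)
  F[1-3] = +1521.6394 N (tension)
  F[2-3] = -2622.4375 N (compression)
  Rx@0 = -1139.8100 N
  Ry@0 = -2162.5461 N
  Ry@2 = +5506.4461 N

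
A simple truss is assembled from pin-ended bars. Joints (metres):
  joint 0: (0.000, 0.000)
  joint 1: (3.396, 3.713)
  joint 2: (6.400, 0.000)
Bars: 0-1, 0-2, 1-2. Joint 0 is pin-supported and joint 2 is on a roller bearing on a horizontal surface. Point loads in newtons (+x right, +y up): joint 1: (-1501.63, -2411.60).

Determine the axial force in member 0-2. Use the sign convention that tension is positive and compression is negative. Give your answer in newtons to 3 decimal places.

N=3 nodes, M=3 members, R=3 reactions → 2N=6, M+R=6
member 0 (0-1): L=5.0318, (cx,cy)=(0.6749,0.7379)
member 1 (0-2): L=6.4000, (cx,cy)=(1.0000,0.0000)
member 2 (1-2): L=4.7760, (cx,cy)=(0.6290,-0.7774)
solve A·x = −loads:
  F[0-1] = -2714.6129 N (compression)
  F[0-2] = +330.4766 N (tension)
  F[1-2] = -525.4206 N (compression)
  Rx@0 = +1501.6300 N
  Ry@0 = +2003.1248 N
  Ry@2 = +408.4752 N

330.477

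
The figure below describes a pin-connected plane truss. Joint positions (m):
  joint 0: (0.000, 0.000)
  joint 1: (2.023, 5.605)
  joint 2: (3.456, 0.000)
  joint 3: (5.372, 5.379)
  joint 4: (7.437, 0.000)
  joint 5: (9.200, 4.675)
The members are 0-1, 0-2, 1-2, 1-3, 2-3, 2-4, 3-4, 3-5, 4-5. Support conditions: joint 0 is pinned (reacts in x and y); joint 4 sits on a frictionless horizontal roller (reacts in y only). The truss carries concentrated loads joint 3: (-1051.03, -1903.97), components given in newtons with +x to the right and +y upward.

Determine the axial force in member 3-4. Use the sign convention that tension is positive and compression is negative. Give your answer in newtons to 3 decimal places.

N=6 nodes, M=9 members, R=3 reactions → 2N=12, M+R=12
member 0 (0-1): L=5.9589, (cx,cy)=(0.3395,0.9406)
member 1 (0-2): L=3.4560, (cx,cy)=(1.0000,0.0000)
member 2 (1-2): L=5.7853, (cx,cy)=(0.2477,-0.9688)
member 3 (1-3): L=3.3566, (cx,cy)=(0.9977,-0.0673)
member 4 (2-3): L=5.7101, (cx,cy)=(0.3355,0.9420)
member 5 (2-4): L=3.9810, (cx,cy)=(1.0000,0.0000)
member 6 (3-4): L=5.7618, (cx,cy)=(0.3584,-0.9336)
member 7 (3-5): L=3.8922, (cx,cy)=(0.9835,-0.1809)
member 8 (4-5): L=4.9964, (cx,cy)=(0.3529,0.9357)
solve A·x = −loads:
  F[0-1] = -1370.2309 N (compression)
  F[0-2] = -585.8477 N (compression)
  F[1-2] = +1386.6323 N (tension)
  F[1-3] = -810.4867 N (compression)
  F[2-3] = -1426.1026 N (compression)
  F[2-4] = +236.1442 N (tension)
  F[3-4] = -658.8891 N (compression)
  F[3-5] = +0.0000 N (tension)
  F[4-5] = -0.0000 N (compression)
  Rx@0 = +1051.0300 N
  Ry@0 = +1288.8515 N
  Ry@4 = +615.1185 N

-658.889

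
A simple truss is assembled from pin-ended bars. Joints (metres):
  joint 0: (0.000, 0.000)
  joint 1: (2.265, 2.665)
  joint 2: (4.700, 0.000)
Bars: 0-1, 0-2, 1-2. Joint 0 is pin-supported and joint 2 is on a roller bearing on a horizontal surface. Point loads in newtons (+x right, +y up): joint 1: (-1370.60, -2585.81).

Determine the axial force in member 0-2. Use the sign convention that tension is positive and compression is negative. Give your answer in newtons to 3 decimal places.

N=3 nodes, M=3 members, R=3 reactions → 2N=6, M+R=6
member 0 (0-1): L=3.4975, (cx,cy)=(0.6476,0.7620)
member 1 (0-2): L=4.7000, (cx,cy)=(1.0000,0.0000)
member 2 (1-2): L=3.6099, (cx,cy)=(0.6745,-0.7382)
solve A·x = −loads:
  F[0-1] = -2778.0835 N (compression)
  F[0-2] = +428.5061 N (tension)
  F[1-2] = -635.2642 N (compression)
  Rx@0 = +1370.6000 N
  Ry@0 = +2116.8290 N
  Ry@2 = +468.9810 N

428.506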